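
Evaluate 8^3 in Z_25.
8^{3} = 512 ≡ 12 mod 25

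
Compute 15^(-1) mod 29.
Since 29 is prime, by Fermat 15^(-1) ≡ 15^{27} ≡ 2 mod 29. Verify: 15 × 2 = 30 ≡ 1 mod 29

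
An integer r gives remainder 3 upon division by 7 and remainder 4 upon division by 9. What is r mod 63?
M = 7 × 9 = 63. M₁ = 9, y₁ ≡ 4 mod 7. M₂ = 7, y₂ ≡ 4 mod 9. r = 3×9×4 + 4×7×4 ≡ 31 mod 63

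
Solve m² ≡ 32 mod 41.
The square roots of 32 mod 41 are 14 and 27. Verify: 14² = 196 ≡ 32 mod 41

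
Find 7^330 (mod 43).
Using Fermat: 7^{42} ≡ 1 (mod 43). 330 ≡ 36 (mod 42). So 7^{330} ≡ 7^{36} ≡ 1 (mod 43)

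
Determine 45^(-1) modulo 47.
Since 47 is prime, by Fermat 45^(-1) ≡ 45^{45} ≡ 23 (mod 47). Verify: 45 × 23 = 1035 ≡ 1 (mod 47)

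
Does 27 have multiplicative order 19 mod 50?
Powers of 27 mod 50: 27^1≡27, 27^2≡29, 27^3≡33, 27^4≡41, 27^5≡7, 27^6≡39, 27^7≡3, 27^8≡31, 27^9≡37, 27^10≡49, 27^11≡23, 27^12≡21, 27^13≡17, 27^14≡9, 27^15≡43, 27^16≡11, 27^17≡47, 27^18≡19, 27^19≡13, 27^20≡1. 27^19≡13≢1, so ord ≠ 19. No, the actual order is 20.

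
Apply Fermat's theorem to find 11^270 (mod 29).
By Fermat: 11^{28} ≡ 1 (mod 29). 270 ≡ 18 (mod 28). So 11^{270} ≡ 11^{18} ≡ 4 (mod 29)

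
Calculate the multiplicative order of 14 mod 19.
Powers of 14 mod 19: 14^1≡14, 14^2≡6, 14^3≡8, 14^4≡17, 14^5≡10, 14^6≡7, 14^7≡3, 14^8≡4, 14^9≡18, 14^10≡5, 14^11≡13, 14^12≡11, 14^13≡2, 14^14≡9, 14^15≡12, 14^16≡16, 14^17≡15, 14^18≡1. ord_19(14) = 18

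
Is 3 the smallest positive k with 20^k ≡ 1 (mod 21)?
Powers of 20 mod 21: 20^1≡20, 20^2≡1. Already 20^2≡1, so the order is 2 < 3. No, the actual order is 2.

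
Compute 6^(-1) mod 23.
Since 23 is prime, by Fermat 6^(-1) ≡ 6^{21} ≡ 4 mod 23. Verify: 6 × 4 = 24 ≡ 1 mod 23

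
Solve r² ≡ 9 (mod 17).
The square roots of 9 mod 17 are 14 and 3. Verify: 14² = 196 ≡ 9 (mod 17)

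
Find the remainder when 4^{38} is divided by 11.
By Fermat: 4^{10} ≡ 1 (mod 11). 38 = 3×10 + 8. So 4^{38} ≡ 4^{8} ≡ 9 (mod 11)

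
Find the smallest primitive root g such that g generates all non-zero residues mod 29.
g = 2. Powers: [2, 4, 8, 16, 3, 6, 12, 24, 19, 9, ...] generates all 28 non-zero residues.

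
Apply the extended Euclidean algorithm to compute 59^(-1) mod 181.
Extended GCD: 59(-46) + 181(15) = 1. So 59^(-1) ≡ -46 ≡ 135 mod 181. Verify: 59 × 135 = 7965 ≡ 1 mod 181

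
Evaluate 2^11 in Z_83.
By repeated squaring (mod 83): 2^{1}≡2, 2^{2}≡4, 2^{4}≡16, 2^{8}≡7. Then 2^{11} = 2^{8+2+1} ≡ 7 × 4 × 2 ≡ 56 (mod 83)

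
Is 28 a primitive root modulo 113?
28^{7} ≡ 1 mod 113 and 7 < 112, so ord_113(28) = 7 ≠ 112 and 28 is not a primitive root.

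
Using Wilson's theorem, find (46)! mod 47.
By Wilson's theorem, (46)! ≡ -1 ≡ 46 (mod 47)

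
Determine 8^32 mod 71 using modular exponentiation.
By repeated squaring mod 71: 8^{1}≡8, 8^{2}≡64, 8^{4}≡49, 8^{8}≡58, 8^{16}≡27, 8^{32}≡19. So 8^{32} ≡ 19 mod 71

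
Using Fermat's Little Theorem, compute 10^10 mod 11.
By Fermat's Little Theorem, 10^{10} ≡ 1 (mod 11) since 11 is prime and gcd(10, 11) = 1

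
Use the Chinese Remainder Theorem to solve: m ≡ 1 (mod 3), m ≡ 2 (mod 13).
M = 3 × 13 = 39. M₁ = 13, y₁ ≡ 1 (mod 3). M₂ = 3, y₂ ≡ 9 (mod 13). m = 1×13×1 + 2×3×9 ≡ 28 (mod 39)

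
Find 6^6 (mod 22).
By repeated squaring (mod 22): 6^{1}≡6, 6^{2}≡14, 6^{4}≡20. Then 6^{6} = 6^{4+2} ≡ 20 × 14 ≡ 16 (mod 22)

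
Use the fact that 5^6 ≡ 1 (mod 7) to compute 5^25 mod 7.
By Fermat: 5^{6} ≡ 1 (mod 7). 25 = 4×6 + 1. So 5^{25} ≡ 5^{1} ≡ 5 (mod 7)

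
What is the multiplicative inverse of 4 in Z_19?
Since 19 is prime, by Fermat 4^(-1) ≡ 4^{17} ≡ 5 (mod 19). Verify: 4 × 5 = 20 ≡ 1 (mod 19)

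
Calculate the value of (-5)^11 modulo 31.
By repeated squaring mod 31: (-5)^{1}≡26, (-5)^{2}≡25, (-5)^{4}≡5, (-5)^{8}≡25. Then (-5)^{11} = (-5)^{8+2+1} ≡ 25 × 25 × 26 ≡ 6 mod 31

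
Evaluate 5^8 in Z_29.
By repeated squaring mod 29: 5^{1}≡5, 5^{2}≡25, 5^{4}≡16, 5^{8}≡24. So 5^{8} ≡ 24 mod 29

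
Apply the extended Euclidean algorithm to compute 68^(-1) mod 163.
Extended GCD: 68(12) + 163(-5) = 1. So 68^(-1) ≡ 12 mod 163. Verify: 68 × 12 = 816 ≡ 1 mod 163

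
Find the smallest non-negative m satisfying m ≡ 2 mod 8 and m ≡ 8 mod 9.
M = 8 × 9 = 72. M₁ = 9, y₁ ≡ 1 mod 8. M₂ = 8, y₂ ≡ 8 mod 9. m = 2×9×1 + 8×8×8 ≡ 26 mod 72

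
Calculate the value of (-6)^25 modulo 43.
By repeated squaring mod 43: (-6)^{1}≡37, (-6)^{2}≡36, (-6)^{4}≡6, (-6)^{8}≡36, (-6)^{16}≡6. Then (-6)^{25} = (-6)^{16+8+1} ≡ 6 × 36 × 37 ≡ 37 mod 43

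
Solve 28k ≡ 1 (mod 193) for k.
Since 193 is prime, by Fermat 28^(-1) ≡ 28^{191} ≡ 131 (mod 193). Verify: 28 × 131 = 3668 ≡ 1 (mod 193)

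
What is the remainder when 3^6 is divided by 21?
By repeated squaring mod 21: 3^{1}≡3, 3^{2}≡9, 3^{4}≡18. Then 3^{6} = 3^{4+2} ≡ 18 × 9 ≡ 15 mod 21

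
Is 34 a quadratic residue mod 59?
By Euler's criterion: 34^{29} ≡ 58 (mod 59). Since this equals -1 (≡ 58), 34 is not a QR.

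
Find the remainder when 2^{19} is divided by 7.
By Fermat: 2^{6} ≡ 1 mod 7. 19 = 3×6 + 1. So 2^{19} ≡ 2^{1} ≡ 2 mod 7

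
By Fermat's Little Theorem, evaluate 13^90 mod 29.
By Fermat: 13^{28} ≡ 1 mod 29. 90 = 3×28 + 6. So 13^{90} ≡ 13^{6} ≡ 20 mod 29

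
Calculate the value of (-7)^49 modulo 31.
Using Fermat: (-7)^{30} ≡ 1 (mod 31). 49 ≡ 19 (mod 30). So (-7)^{49} ≡ (-7)^{19} ≡ 17 (mod 31)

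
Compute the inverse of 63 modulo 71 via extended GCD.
Extended GCD: 63(-9) + 71(8) = 1. So 63^(-1) ≡ -9 ≡ 62 (mod 71). Verify: 63 × 62 = 3906 ≡ 1 (mod 71)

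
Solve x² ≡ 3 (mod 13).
The square roots of 3 mod 13 are 9 and 4. Verify: 9² = 81 ≡ 3 (mod 13)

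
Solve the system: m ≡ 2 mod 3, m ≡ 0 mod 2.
M = 3 × 2 = 6. M₁ = 2, y₁ ≡ 2 mod 3. M₂ = 3, y₂ ≡ 1 mod 2. m = 2×2×2 + 0×3×1 ≡ 2 mod 6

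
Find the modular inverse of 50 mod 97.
Since 97 is prime, by Fermat 50^(-1) ≡ 50^{95} ≡ 33 (mod 97). Verify: 50 × 33 = 1650 ≡ 1 (mod 97)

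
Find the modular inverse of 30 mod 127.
Since 127 is prime, by Fermat 30^(-1) ≡ 30^{125} ≡ 72 mod 127. Verify: 30 × 72 = 2160 ≡ 1 mod 127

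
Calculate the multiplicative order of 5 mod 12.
Powers of 5 mod 12: 5^1≡5, 5^2≡1. ord_12(5) = 2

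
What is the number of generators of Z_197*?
Number of primitive roots mod 197 = φ(p-1) = φ(196) = 84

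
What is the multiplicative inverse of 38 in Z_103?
Since 103 is prime, by Fermat 38^(-1) ≡ 38^{101} ≡ 19 (mod 103). Verify: 38 × 19 = 722 ≡ 1 (mod 103)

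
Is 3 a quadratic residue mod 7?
By Euler's criterion: 3^{3} ≡ 6 (mod 7). Since this equals -1 (≡ 6), 3 is not a QR.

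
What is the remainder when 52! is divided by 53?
By Wilson's theorem, (52)! ≡ -1 ≡ 52 (mod 53)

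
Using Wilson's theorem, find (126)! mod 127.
By Wilson's theorem, (126)! ≡ -1 ≡ 126 mod 127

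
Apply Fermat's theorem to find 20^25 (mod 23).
By Fermat: 20^{22} ≡ 1 (mod 23). So 20^{25} = 20^{22} · 20^{3} ≡ 20^{3} ≡ 19 (mod 23)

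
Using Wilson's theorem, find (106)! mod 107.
By Wilson's theorem, (106)! ≡ -1 ≡ 106 (mod 107)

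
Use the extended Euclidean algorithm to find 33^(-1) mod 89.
Extended GCD: 33(27) + 89(-10) = 1. So 33^(-1) ≡ 27 (mod 89). Verify: 33 × 27 = 891 ≡ 1 (mod 89)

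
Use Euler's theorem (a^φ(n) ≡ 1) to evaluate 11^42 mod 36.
By Euler: 11^{12} ≡ 1 mod 36 since gcd(11, 36) = 1. 42 = 3×12 + 6. So 11^{42} ≡ 11^{6} ≡ 1 mod 36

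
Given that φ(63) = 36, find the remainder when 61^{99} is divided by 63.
By Euler: 61^{36} ≡ 1 mod 63 since gcd(61, 63) = 1. 99 = 2×36 + 27. So 61^{99} ≡ 61^{27} ≡ 55 mod 63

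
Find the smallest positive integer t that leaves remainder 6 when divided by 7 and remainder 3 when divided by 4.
M = 7 × 4 = 28. M₁ = 4, y₁ ≡ 2 mod 7. M₂ = 7, y₂ ≡ 3 mod 4. t = 6×4×2 + 3×7×3 ≡ 27 mod 28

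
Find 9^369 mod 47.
Using Fermat: 9^{46} ≡ 1 mod 47. 369 ≡ 1 mod 46. So 9^{369} ≡ 9^{1} ≡ 9 mod 47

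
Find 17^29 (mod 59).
By repeated squaring (mod 59): 17^{1}≡17, 17^{2}≡53, 17^{4}≡36, 17^{8}≡57, 17^{16}≡4. Then 17^{29} = 17^{16+8+4+1} ≡ 4 × 57 × 36 × 17 ≡ 1 (mod 59)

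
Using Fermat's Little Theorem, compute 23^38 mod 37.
By Fermat: 23^{36} ≡ 1 (mod 37). So 23^{38} = 23^{36} · 23^{2} ≡ 23^{2} ≡ 11 (mod 37)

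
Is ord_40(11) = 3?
Powers of 11 mod 40: 11^1≡11, 11^2≡1. Already 11^2≡1, so the order is 2 < 3. No, the actual order is 2.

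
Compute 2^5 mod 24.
By repeated squaring mod 24: 2^{1}≡2, 2^{2}≡4, 2^{4}≡16. Then 2^{5} = 2^{4+1} ≡ 16 × 2 ≡ 8 mod 24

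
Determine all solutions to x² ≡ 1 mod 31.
The square roots of 1 mod 31 are 1 and 30. Verify: 1² = 1 ≡ 1 mod 31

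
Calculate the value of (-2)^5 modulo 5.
Using Fermat: (-2)^{4} ≡ 1 (mod 5). 5 ≡ 1 (mod 4). So (-2)^{5} ≡ (-2)^{1} ≡ 3 (mod 5)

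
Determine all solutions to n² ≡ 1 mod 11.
The square roots of 1 mod 11 are 1 and 10. Verify: 1² = 1 ≡ 1 mod 11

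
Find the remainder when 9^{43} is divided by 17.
By Fermat: 9^{16} ≡ 1 (mod 17). 43 = 2×16 + 11. So 9^{43} ≡ 9^{11} ≡ 15 (mod 17)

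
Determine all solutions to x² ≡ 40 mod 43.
The square roots of 40 mod 43 are 13 and 30. Verify: 13² = 169 ≡ 40 mod 43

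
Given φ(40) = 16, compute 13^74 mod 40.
By Euler: 13^{16} ≡ 1 mod 40 since gcd(13, 40) = 1. 74 = 4×16 + 10. So 13^{74} ≡ 13^{10} ≡ 9 mod 40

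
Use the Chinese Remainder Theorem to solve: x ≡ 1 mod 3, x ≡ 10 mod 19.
M = 3 × 19 = 57. M₁ = 19, y₁ ≡ 1 mod 3. M₂ = 3, y₂ ≡ 13 mod 19. x = 1×19×1 + 10×3×13 ≡ 10 mod 57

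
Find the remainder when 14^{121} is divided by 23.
By Fermat: 14^{22} ≡ 1 (mod 23). 121 = 5×22 + 11. So 14^{121} ≡ 14^{11} ≡ 22 (mod 23)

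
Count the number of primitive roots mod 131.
Number of primitive roots mod 131 = φ(p-1) = φ(130) = 48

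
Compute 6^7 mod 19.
By repeated squaring (mod 19): 6^{1}≡6, 6^{2}≡17, 6^{4}≡4. Then 6^{7} = 6^{4+2+1} ≡ 4 × 17 × 6 ≡ 9 (mod 19)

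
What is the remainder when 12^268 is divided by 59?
Using Fermat: 12^{58} ≡ 1 mod 59. 268 ≡ 36 mod 58. So 12^{268} ≡ 12^{36} ≡ 46 mod 59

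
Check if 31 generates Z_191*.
31^{38} ≡ 1 mod 191 and 38 < 190, so ord_191(31) = 38 ≠ 190 and 31 is not a primitive root.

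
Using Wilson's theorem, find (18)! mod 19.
By Wilson's theorem, (18)! ≡ -1 ≡ 18 mod 19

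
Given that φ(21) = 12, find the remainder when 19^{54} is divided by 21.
By Euler: 19^{12} ≡ 1 (mod 21) since gcd(19, 21) = 1. 54 = 4×12 + 6. So 19^{54} ≡ 19^{6} ≡ 1 (mod 21)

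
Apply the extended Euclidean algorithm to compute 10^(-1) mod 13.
Extended GCD: 10(4) + 13(-3) = 1. So 10^(-1) ≡ 4 mod 13. Verify: 10 × 4 = 40 ≡ 1 mod 13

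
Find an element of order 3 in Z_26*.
3 has order 3 mod 26 since 3^{3} ≡ 1 mod 26 and no smaller power works.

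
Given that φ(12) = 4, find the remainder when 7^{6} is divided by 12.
By Euler: 7^{4} ≡ 1 (mod 12) since gcd(7, 12) = 1. 6 = 1×4 + 2. So 7^{6} ≡ 7^{2} ≡ 1 (mod 12)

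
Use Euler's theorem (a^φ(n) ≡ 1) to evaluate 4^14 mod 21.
By Euler: 4^{12} ≡ 1 (mod 21) since gcd(4, 21) = 1. 14 = 1×12 + 2. So 4^{14} ≡ 4^{2} ≡ 16 (mod 21)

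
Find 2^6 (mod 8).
By repeated squaring (mod 8): 2^{1}≡2, 2^{2}≡4, 2^{4}≡0. Then 2^{6} = 2^{4+2} ≡ 0 × 4 ≡ 0 (mod 8)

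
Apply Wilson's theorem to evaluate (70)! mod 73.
(72)! = (70)! × (71) × (72) ≡ -1 mod 73. So (70)! ≡ -1 × [(72)(71)]^(-1) ≡ 36 mod 73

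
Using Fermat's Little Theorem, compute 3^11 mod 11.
By Fermat: 3^{10} ≡ 1 (mod 11). So 3^{11} = 3^{10} · 3^{1} ≡ 3^{1} ≡ 3 (mod 11)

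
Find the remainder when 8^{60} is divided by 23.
By Fermat: 8^{22} ≡ 1 mod 23. 60 = 2×22 + 16. So 8^{60} ≡ 8^{16} ≡ 16 mod 23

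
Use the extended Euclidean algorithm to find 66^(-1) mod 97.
Extended GCD: 66(25) + 97(-17) = 1. So 66^(-1) ≡ 25 mod 97. Verify: 66 × 25 = 1650 ≡ 1 mod 97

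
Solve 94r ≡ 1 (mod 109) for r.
Since 109 is prime, by Fermat 94^(-1) ≡ 94^{107} ≡ 29 (mod 109). Verify: 94 × 29 = 2726 ≡ 1 (mod 109)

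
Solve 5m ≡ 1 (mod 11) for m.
Since 11 is prime, by Fermat 5^(-1) ≡ 5^{9} ≡ 9 (mod 11). Verify: 5 × 9 = 45 ≡ 1 (mod 11)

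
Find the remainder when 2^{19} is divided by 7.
By Fermat: 2^{6} ≡ 1 mod 7. 19 = 3×6 + 1. So 2^{19} ≡ 2^{1} ≡ 2 mod 7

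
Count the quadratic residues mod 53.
For prime 53, there are (p-1)/2 = (53-1)/2 = 26 quadratic residues (excluding 0).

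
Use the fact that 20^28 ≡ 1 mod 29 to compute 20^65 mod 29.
By Fermat: 20^{28} ≡ 1 mod 29. 65 = 2×28 + 9. So 20^{65} ≡ 20^{9} ≡ 23 mod 29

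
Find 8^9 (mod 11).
By repeated squaring (mod 11): 8^{1}≡8, 8^{2}≡9, 8^{4}≡4, 8^{8}≡5. Then 8^{9} = 8^{8+1} ≡ 5 × 8 ≡ 7 (mod 11)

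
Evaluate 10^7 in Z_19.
By repeated squaring mod 19: 10^{1}≡10, 10^{2}≡5, 10^{4}≡6. Then 10^{7} = 10^{4+2+1} ≡ 6 × 5 × 10 ≡ 15 mod 19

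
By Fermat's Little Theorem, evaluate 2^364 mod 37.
By Fermat: 2^{36} ≡ 1 (mod 37). 364 ≡ 4 (mod 36). So 2^{364} ≡ 2^{4} ≡ 16 (mod 37)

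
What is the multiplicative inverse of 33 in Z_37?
Since 37 is prime, by Fermat 33^(-1) ≡ 33^{35} ≡ 9 mod 37. Verify: 33 × 9 = 297 ≡ 1 mod 37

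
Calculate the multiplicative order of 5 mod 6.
Powers of 5 mod 6: 5^1≡5, 5^2≡1. So the order of 5 is 2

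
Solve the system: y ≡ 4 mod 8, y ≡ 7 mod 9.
M = 8 × 9 = 72. M₁ = 9, y₁ ≡ 1 mod 8. M₂ = 8, y₂ ≡ 8 mod 9. y = 4×9×1 + 7×8×8 ≡ 52 mod 72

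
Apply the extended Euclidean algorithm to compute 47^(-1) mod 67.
Extended GCD: 47(10) + 67(-7) = 1. So 47^(-1) ≡ 10 (mod 67). Verify: 47 × 10 = 470 ≡ 1 (mod 67)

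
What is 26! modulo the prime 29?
(28)! = (26)! × (27) × (28) ≡ -1 mod 29. So (26)! ≡ -1 × [(28)(27)]^(-1) ≡ 14 mod 29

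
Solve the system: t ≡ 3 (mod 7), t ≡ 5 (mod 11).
M = 7 × 11 = 77. M₁ = 11, y₁ ≡ 2 (mod 7). M₂ = 7, y₂ ≡ 8 (mod 11). t = 3×11×2 + 5×7×8 ≡ 38 (mod 77)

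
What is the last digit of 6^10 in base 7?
Using Fermat: 6^{6} ≡ 1 (mod 7). 10 ≡ 4 (mod 6). So 6^{10} ≡ 6^{4} ≡ 1 (mod 7)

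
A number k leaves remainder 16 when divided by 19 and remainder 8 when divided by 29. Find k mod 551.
M = 19 × 29 = 551. M₁ = 29, y₁ ≡ 2 mod 19. M₂ = 19, y₂ ≡ 26 mod 29. k = 16×29×2 + 8×19×26 ≡ 472 mod 551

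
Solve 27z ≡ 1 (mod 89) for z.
Since 89 is prime, by Fermat 27^(-1) ≡ 27^{87} ≡ 33 (mod 89). Verify: 27 × 33 = 891 ≡ 1 (mod 89)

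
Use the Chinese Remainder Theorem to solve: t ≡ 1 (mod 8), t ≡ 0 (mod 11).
M = 8 × 11 = 88. M₁ = 11, y₁ ≡ 3 (mod 8). M₂ = 8, y₂ ≡ 7 (mod 11). t = 1×11×3 + 0×8×7 ≡ 33 (mod 88)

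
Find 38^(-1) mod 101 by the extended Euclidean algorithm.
Extended GCD: 38(8) + 101(-3) = 1. So 38^(-1) ≡ 8 mod 101. Verify: 38 × 8 = 304 ≡ 1 mod 101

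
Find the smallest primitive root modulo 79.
g = 3. For each prime q|78: 3^{39}≡78, 3^{26}≡23, 3^{6}≡18, none ≡ 1, so ord_79(3) = 78 and 3 is a primitive root.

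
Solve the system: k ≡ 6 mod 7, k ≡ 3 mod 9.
M = 7 × 9 = 63. M₁ = 9, y₁ ≡ 4 mod 7. M₂ = 7, y₂ ≡ 4 mod 9. k = 6×9×4 + 3×7×4 ≡ 48 mod 63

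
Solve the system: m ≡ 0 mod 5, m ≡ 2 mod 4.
M = 5 × 4 = 20. M₁ = 4, y₁ ≡ 4 mod 5. M₂ = 5, y₂ ≡ 1 mod 4. m = 0×4×4 + 2×5×1 ≡ 10 mod 20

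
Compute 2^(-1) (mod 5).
Since 5 is prime, by Fermat 2^(-1) ≡ 2^{3} ≡ 3 (mod 5). Verify: 2 × 3 = 6 ≡ 1 (mod 5)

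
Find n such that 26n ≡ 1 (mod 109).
Since 109 is prime, by Fermat 26^(-1) ≡ 26^{107} ≡ 21 (mod 109). Verify: 26 × 21 = 546 ≡ 1 (mod 109)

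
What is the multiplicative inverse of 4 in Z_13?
Since 13 is prime, by Fermat 4^(-1) ≡ 4^{11} ≡ 10 mod 13. Verify: 4 × 10 = 40 ≡ 1 mod 13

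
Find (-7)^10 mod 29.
By repeated squaring mod 29: (-7)^{1}≡22, (-7)^{2}≡20, (-7)^{4}≡23, (-7)^{8}≡7. Then (-7)^{10} = (-7)^{8+2} ≡ 7 × 20 ≡ 24 mod 29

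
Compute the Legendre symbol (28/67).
(28/67) = 28^{33} mod 67 = -1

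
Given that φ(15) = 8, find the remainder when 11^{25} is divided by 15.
By Euler: 11^{8} ≡ 1 (mod 15) since gcd(11, 15) = 1. 25 = 3×8 + 1. So 11^{25} ≡ 11^{1} ≡ 11 (mod 15)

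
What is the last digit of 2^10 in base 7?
Using Fermat: 2^{6} ≡ 1 mod 7. 10 ≡ 4 mod 6. So 2^{10} ≡ 2^{4} ≡ 2 mod 7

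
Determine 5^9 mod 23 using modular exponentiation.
By repeated squaring (mod 23): 5^{1}≡5, 5^{2}≡2, 5^{4}≡4, 5^{8}≡16. Then 5^{9} = 5^{8+1} ≡ 16 × 5 ≡ 11 (mod 23)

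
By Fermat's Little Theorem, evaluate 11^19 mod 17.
By Fermat: 11^{16} ≡ 1 mod 17. So 11^{19} = 11^{16} · 11^{3} ≡ 11^{3} ≡ 5 mod 17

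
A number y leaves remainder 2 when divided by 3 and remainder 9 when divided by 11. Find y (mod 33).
M = 3 × 11 = 33. M₁ = 11, y₁ ≡ 2 (mod 3). M₂ = 3, y₂ ≡ 4 (mod 11). y = 2×11×2 + 9×3×4 ≡ 20 (mod 33)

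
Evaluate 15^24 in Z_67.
By repeated squaring (mod 67): 15^{1}≡15, 15^{2}≡24, 15^{4}≡40, 15^{8}≡59, 15^{16}≡64. Then 15^{24} = 15^{16+8} ≡ 64 × 59 ≡ 24 (mod 67)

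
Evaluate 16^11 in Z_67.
By repeated squaring (mod 67): 16^{1}≡16, 16^{2}≡55, 16^{4}≡10, 16^{8}≡33. Then 16^{11} = 16^{8+2+1} ≡ 33 × 55 × 16 ≡ 29 (mod 67)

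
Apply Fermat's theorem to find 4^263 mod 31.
By Fermat: 4^{30} ≡ 1 mod 31. 263 ≡ 23 mod 30. So 4^{263} ≡ 4^{23} ≡ 2 mod 31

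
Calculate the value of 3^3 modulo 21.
3^{3} = 27 ≡ 6 mod 21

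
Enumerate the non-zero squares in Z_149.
Quadratic residues modulo 149: {1, 4, 5, 6, 7, 9, 16, 17, 19, 20, 22, 24, 25, 26, 28, 29, 30, 31, 33, 35, 36, 37, 39, 42, 45, 46, 47, 49, 53, 54, 61, 63, 64, 67, 68, 69, 73, 76, 80, 81, 82, 85, 86, 88, 95, 96, 100, 102, 103, 104, 107, 110, 112, 113, 114, 116, 118, 119, 120, 121, 123, 124, 125, 127, 129, 130, 132, 133, 140, 142, 143, 144, 145, 148}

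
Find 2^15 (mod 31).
By repeated squaring (mod 31): 2^{1}≡2, 2^{2}≡4, 2^{4}≡16, 2^{8}≡8. Then 2^{15} = 2^{8+4+2+1} ≡ 8 × 16 × 4 × 2 ≡ 1 (mod 31)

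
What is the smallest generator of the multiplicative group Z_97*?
g = 5. Powers: [5, 25, 28, 43, 21, 8, 40, 6, 30, 53, ...] generates all 96 non-zero residues.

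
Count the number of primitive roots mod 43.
Number of primitive roots mod 43 = φ(p-1) = φ(42) = 12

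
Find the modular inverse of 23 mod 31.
Since 31 is prime, by Fermat 23^(-1) ≡ 23^{29} ≡ 27 (mod 31). Verify: 23 × 27 = 621 ≡ 1 (mod 31)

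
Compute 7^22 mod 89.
By repeated squaring mod 89: 7^{1}≡7, 7^{2}≡49, 7^{4}≡87, 7^{8}≡4, 7^{16}≡16. Then 7^{22} = 7^{16+4+2} ≡ 16 × 87 × 49 ≡ 34 mod 89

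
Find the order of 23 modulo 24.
Powers of 23 mod 24: 23^1≡23, 23^2≡1. So the order of 23 is 2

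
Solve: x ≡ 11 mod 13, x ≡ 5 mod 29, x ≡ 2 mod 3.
M = 13 × 29 × 3 = 1131. M₁ = 87, y₁ ≡ 3 mod 13. M₂ = 39, y₂ ≡ 3 mod 29. M₃ = 377, y₃ ≡ 2 mod 3. x = 11×87×3 + 5×39×3 + 2×377×2 ≡ 440 mod 1131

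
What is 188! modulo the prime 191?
(190)! = (188)! × (189) × (190) ≡ -1 mod 191. So (188)! ≡ -1 × [(190)(189)]^(-1) ≡ 95 mod 191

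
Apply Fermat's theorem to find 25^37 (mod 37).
By Fermat: 25^{36} ≡ 1 (mod 37). So 25^{37} = 25^{36} · 25^{1} ≡ 25^{1} ≡ 25 (mod 37)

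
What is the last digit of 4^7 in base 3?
Using Fermat: 4^{2} ≡ 1 mod 3. 7 ≡ 1 mod 2. So 4^{7} ≡ 4^{1} ≡ 1 mod 3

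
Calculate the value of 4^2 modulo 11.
4^{2} = 16 ≡ 5 mod 11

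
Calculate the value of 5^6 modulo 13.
By repeated squaring mod 13: 5^{1}≡5, 5^{2}≡12, 5^{4}≡1. Then 5^{6} = 5^{4+2} ≡ 1 × 12 ≡ 12 mod 13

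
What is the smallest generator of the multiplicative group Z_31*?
g = 3. Powers: [3, 9, 27, 19, 26, 16, 17, ...] generates all 30 non-zero residues.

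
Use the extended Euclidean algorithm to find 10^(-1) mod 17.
Extended GCD: 10(-5) + 17(3) = 1. So 10^(-1) ≡ -5 ≡ 12 mod 17. Verify: 10 × 12 = 120 ≡ 1 mod 17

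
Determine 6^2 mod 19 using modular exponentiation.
6^{2} = 36 ≡ 17 (mod 19)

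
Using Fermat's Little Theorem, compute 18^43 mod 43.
By Fermat: 18^{42} ≡ 1 mod 43. So 18^{43} = 18^{42} · 18^{1} ≡ 18^{1} ≡ 18 mod 43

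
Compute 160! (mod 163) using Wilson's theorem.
(162)! = (160)! × (161) × (162) ≡ -1 (mod 163). So (160)! ≡ -1 × [(162)(161)]^(-1) ≡ 81 (mod 163)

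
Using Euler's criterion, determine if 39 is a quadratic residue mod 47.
By Euler's criterion: 39^{23} ≡ 46 mod 47. Since this equals -1 (≡ 46), 39 is not a QR.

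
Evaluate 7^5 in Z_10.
By repeated squaring mod 10: 7^{1}≡7, 7^{2}≡9, 7^{4}≡1. Then 7^{5} = 7^{4+1} ≡ 1 × 7 ≡ 7 mod 10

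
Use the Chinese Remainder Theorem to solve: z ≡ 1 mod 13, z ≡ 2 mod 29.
M = 13 × 29 = 377. M₁ = 29, y₁ ≡ 9 mod 13. M₂ = 13, y₂ ≡ 9 mod 29. z = 1×29×9 + 2×13×9 ≡ 118 mod 377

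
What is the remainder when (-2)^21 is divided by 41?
By repeated squaring (mod 41): (-2)^{1}≡39, (-2)^{2}≡4, (-2)^{4}≡16, (-2)^{8}≡10, (-2)^{16}≡18. Then (-2)^{21} = (-2)^{16+4+1} ≡ 18 × 16 × 39 ≡ 39 (mod 41)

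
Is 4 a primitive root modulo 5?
4^{2} ≡ 1 mod 5 and 2 < 4, so ord_5(4) = 2 ≠ 4 and 4 is not a primitive root.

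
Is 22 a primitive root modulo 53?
ord_53(22) divides 52. For each prime q|52: 22^{26}≡52, 22^{4}≡49, none ≡ 1. So 22 has order 52 and is a primitive root mod 53.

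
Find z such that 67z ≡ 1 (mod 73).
Since 73 is prime, by Fermat 67^(-1) ≡ 67^{71} ≡ 12 (mod 73). Verify: 67 × 12 = 804 ≡ 1 (mod 73)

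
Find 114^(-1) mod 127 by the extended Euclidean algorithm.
Extended GCD: 114(39) + 127(-35) = 1. So 114^(-1) ≡ 39 mod 127. Verify: 114 × 39 = 4446 ≡ 1 mod 127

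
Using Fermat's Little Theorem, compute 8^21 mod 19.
By Fermat: 8^{18} ≡ 1 mod 19. So 8^{21} = 8^{18} · 8^{3} ≡ 8^{3} ≡ 18 mod 19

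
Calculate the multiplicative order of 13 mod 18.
Powers of 13 mod 18: 13^1≡13, 13^2≡7, 13^3≡1. ord_18(13) = 3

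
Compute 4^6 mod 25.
By repeated squaring (mod 25): 4^{1}≡4, 4^{2}≡16, 4^{4}≡6. Then 4^{6} = 4^{4+2} ≡ 6 × 16 ≡ 21 (mod 25)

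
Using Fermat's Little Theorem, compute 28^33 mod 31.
By Fermat: 28^{30} ≡ 1 mod 31. So 28^{33} = 28^{30} · 28^{3} ≡ 28^{3} ≡ 4 mod 31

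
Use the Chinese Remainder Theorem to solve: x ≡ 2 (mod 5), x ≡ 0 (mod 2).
M = 5 × 2 = 10. M₁ = 2, y₁ ≡ 3 (mod 5). M₂ = 5, y₂ ≡ 1 (mod 2). x = 2×2×3 + 0×5×1 ≡ 2 (mod 10)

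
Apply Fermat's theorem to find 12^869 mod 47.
By Fermat: 12^{46} ≡ 1 mod 47. 869 ≡ 41 mod 46. So 12^{869} ≡ 12^{41} ≡ 37 mod 47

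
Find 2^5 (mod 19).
By repeated squaring (mod 19): 2^{1}≡2, 2^{2}≡4, 2^{4}≡16. Then 2^{5} = 2^{4+1} ≡ 16 × 2 ≡ 13 (mod 19)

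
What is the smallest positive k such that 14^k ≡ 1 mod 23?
Powers of 14 mod 23: 14^1≡14, 14^2≡12, 14^3≡7, 14^4≡6, 14^5≡15, 14^6≡3, 14^7≡19, 14^8≡13, 14^9≡21, 14^10≡18, 14^11≡22, 14^12≡9, 14^13≡11, 14^14≡16, 14^15≡17, 14^16≡8, 14^17≡20, 14^18≡4, 14^19≡10, 14^20≡2, 14^21≡5, 14^22≡1. ord_23(14) = 22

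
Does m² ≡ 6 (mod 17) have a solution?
By Euler's criterion: 6^{8} ≡ 16 (mod 17). Since this equals -1 (≡ 16), 6 is not a QR.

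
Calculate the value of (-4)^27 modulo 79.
By repeated squaring mod 79: (-4)^{1}≡75, (-4)^{2}≡16, (-4)^{4}≡19, (-4)^{8}≡45, (-4)^{16}≡50. Then (-4)^{27} = (-4)^{16+8+2+1} ≡ 50 × 45 × 16 × 75 ≡ 17 mod 79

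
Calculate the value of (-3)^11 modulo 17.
By repeated squaring mod 17: (-3)^{1}≡14, (-3)^{2}≡9, (-3)^{4}≡13, (-3)^{8}≡16. Then (-3)^{11} = (-3)^{8+2+1} ≡ 16 × 9 × 14 ≡ 10 mod 17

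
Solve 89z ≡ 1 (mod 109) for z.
Since 109 is prime, by Fermat 89^(-1) ≡ 89^{107} ≡ 49 (mod 109). Verify: 89 × 49 = 4361 ≡ 1 (mod 109)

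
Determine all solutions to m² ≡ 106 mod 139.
The square roots of 106 mod 139 are 55 and 84. Verify: 55² = 3025 ≡ 106 mod 139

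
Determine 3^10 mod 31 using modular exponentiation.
By repeated squaring mod 31: 3^{1}≡3, 3^{2}≡9, 3^{4}≡19, 3^{8}≡20. Then 3^{10} = 3^{8+2} ≡ 20 × 9 ≡ 25 mod 31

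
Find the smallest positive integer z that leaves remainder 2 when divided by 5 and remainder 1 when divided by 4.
M = 5 × 4 = 20. M₁ = 4, y₁ ≡ 4 mod 5. M₂ = 5, y₂ ≡ 1 mod 4. z = 2×4×4 + 1×5×1 ≡ 17 mod 20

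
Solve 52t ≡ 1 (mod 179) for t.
Since 179 is prime, by Fermat 52^(-1) ≡ 52^{177} ≡ 31 (mod 179). Verify: 52 × 31 = 1612 ≡ 1 (mod 179)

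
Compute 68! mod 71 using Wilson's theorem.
(70)! = (68)! × (69) × (70) ≡ -1 mod 71. So (68)! ≡ -1 × [(70)(69)]^(-1) ≡ 35 mod 71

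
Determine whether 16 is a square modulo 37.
By Euler's criterion: 16^{18} ≡ 1 (mod 37). Since this equals 1, 16 is a QR.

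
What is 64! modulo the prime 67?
(66)! = (64)! × (65) × (66) ≡ -1 mod 67. So (64)! ≡ -1 × [(66)(65)]^(-1) ≡ 33 mod 67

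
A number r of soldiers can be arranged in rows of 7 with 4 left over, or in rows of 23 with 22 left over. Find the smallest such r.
M = 7 × 23 = 161. M₁ = 23, y₁ ≡ 4 (mod 7). M₂ = 7, y₂ ≡ 10 (mod 23). r = 4×23×4 + 22×7×10 ≡ 137 (mod 161)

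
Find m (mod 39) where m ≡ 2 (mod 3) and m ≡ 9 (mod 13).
M = 3 × 13 = 39. M₁ = 13, y₁ ≡ 1 (mod 3). M₂ = 3, y₂ ≡ 9 (mod 13). m = 2×13×1 + 9×3×9 ≡ 35 (mod 39)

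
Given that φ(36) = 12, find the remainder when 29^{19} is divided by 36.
By Euler: 29^{12} ≡ 1 (mod 36) since gcd(29, 36) = 1. 19 = 1×12 + 7. So 29^{19} ≡ 29^{7} ≡ 29 (mod 36)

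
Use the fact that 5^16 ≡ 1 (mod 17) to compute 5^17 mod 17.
By Fermat: 5^{16} ≡ 1 (mod 17). So 5^{17} = 5^{16} · 5^{1} ≡ 5^{1} ≡ 5 (mod 17)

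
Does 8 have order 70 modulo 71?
8^{35} ≡ 1 mod 71 and 35 < 70, so ord_71(8) = 35 ≠ 70 and 8 is not a primitive root.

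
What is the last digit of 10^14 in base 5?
By repeated squaring mod 5: 10^{1}≡0, 10^{2}≡0, 10^{4}≡0, 10^{8}≡0. Then 10^{14} = 10^{8+4+2} ≡ 0 × 0 × 0 ≡ 0 mod 5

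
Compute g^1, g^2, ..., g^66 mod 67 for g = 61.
61^1, 61^2, ..., 61^{66} mod 67: [61, 36, 52, 23, 63, 24, 57, 60, 42, 16, 38, 40, 28, 33, 3, 49, 41, 22, 2, 55, 5, 37, 46, 59, 48, 47, 53, 17, 32, 9, 13, 56, 66, 6, 31, 15, 44, 4, 43, 10, 7, 25, 51, 29, 27, 39, 34, 64, 18, 26, 45, 65, 12, 62, 30, 21, 8, 19, 20, 14, 50, 35, 58, 54, 11, 1]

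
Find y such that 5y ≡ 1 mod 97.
Since 97 is prime, by Fermat 5^(-1) ≡ 5^{95} ≡ 39 mod 97. Verify: 5 × 39 = 195 ≡ 1 mod 97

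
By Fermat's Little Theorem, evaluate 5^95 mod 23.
By Fermat: 5^{22} ≡ 1 (mod 23). 95 = 4×22 + 7. So 5^{95} ≡ 5^{7} ≡ 17 (mod 23)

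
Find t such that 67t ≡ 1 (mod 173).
Since 173 is prime, by Fermat 67^(-1) ≡ 67^{171} ≡ 31 (mod 173). Verify: 67 × 31 = 2077 ≡ 1 (mod 173)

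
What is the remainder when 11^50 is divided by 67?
By repeated squaring (mod 67): 11^{1}≡11, 11^{2}≡54, 11^{4}≡35, 11^{8}≡19, 11^{16}≡26, 11^{32}≡6. Then 11^{50} = 11^{32+16+2} ≡ 6 × 26 × 54 ≡ 49 (mod 67)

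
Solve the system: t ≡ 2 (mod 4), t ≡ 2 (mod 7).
M = 4 × 7 = 28. M₁ = 7, y₁ ≡ 3 (mod 4). M₂ = 4, y₂ ≡ 2 (mod 7). t = 2×7×3 + 2×4×2 ≡ 2 (mod 28)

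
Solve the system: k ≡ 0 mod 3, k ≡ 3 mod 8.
M = 3 × 8 = 24. M₁ = 8, y₁ ≡ 2 mod 3. M₂ = 3, y₂ ≡ 3 mod 8. k = 0×8×2 + 3×3×3 ≡ 3 mod 24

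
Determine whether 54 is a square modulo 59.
By Euler's criterion: 54^{29} ≡ 58 mod 59. Since this equals -1 (≡ 58), 54 is not a QR.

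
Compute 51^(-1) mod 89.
Since 89 is prime, by Fermat 51^(-1) ≡ 51^{87} ≡ 7 mod 89. Verify: 51 × 7 = 357 ≡ 1 mod 89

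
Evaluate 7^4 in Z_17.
7^{4} = 2401 ≡ 4 (mod 17)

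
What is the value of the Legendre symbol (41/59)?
(41/59) = 41^{29} mod 59 = 1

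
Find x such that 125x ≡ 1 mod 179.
Since 179 is prime, by Fermat 125^(-1) ≡ 125^{177} ≡ 116 mod 179. Verify: 125 × 116 = 14500 ≡ 1 mod 179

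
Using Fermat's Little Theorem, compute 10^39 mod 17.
By Fermat: 10^{16} ≡ 1 (mod 17). 39 = 2×16 + 7. So 10^{39} ≡ 10^{7} ≡ 5 (mod 17)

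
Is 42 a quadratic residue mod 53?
By Euler's criterion: 42^{26} ≡ 1 (mod 53). Since this equals 1, 42 is a QR.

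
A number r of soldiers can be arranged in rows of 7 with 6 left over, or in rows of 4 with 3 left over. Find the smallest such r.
M = 7 × 4 = 28. M₁ = 4, y₁ ≡ 2 mod 7. M₂ = 7, y₂ ≡ 3 mod 4. r = 6×4×2 + 3×7×3 ≡ 27 mod 28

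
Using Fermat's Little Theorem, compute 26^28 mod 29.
By Fermat's Little Theorem, 26^{28} ≡ 1 mod 29 since 29 is prime and gcd(26, 29) = 1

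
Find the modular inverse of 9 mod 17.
Since 17 is prime, by Fermat 9^(-1) ≡ 9^{15} ≡ 2 mod 17. Verify: 9 × 2 = 18 ≡ 1 mod 17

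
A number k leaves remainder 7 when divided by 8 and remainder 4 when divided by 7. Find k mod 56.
M = 8 × 7 = 56. M₁ = 7, y₁ ≡ 7 mod 8. M₂ = 8, y₂ ≡ 1 mod 7. k = 7×7×7 + 4×8×1 ≡ 39 mod 56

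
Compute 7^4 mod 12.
7^{4} = 2401 ≡ 1 (mod 12)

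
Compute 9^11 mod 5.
Using Fermat: 9^{4} ≡ 1 (mod 5). 11 ≡ 3 (mod 4). So 9^{11} ≡ 9^{3} ≡ 4 (mod 5)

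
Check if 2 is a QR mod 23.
By Euler's criterion: 2^{11} ≡ 1 mod 23. Since this equals 1, 2 is a QR.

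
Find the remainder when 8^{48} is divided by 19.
By Fermat: 8^{18} ≡ 1 mod 19. 48 = 2×18 + 12. So 8^{48} ≡ 8^{12} ≡ 1 mod 19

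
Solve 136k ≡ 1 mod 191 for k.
Since 191 is prime, by Fermat 136^(-1) ≡ 136^{189} ≡ 125 mod 191. Verify: 136 × 125 = 17000 ≡ 1 mod 191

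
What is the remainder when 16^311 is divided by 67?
Using Fermat: 16^{66} ≡ 1 mod 67. 311 ≡ 47 mod 66. So 16^{311} ≡ 16^{47} ≡ 60 mod 67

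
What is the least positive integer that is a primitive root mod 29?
g = 2. Powers: [2, 4, 8, 16, 3, 6, 12, 24, ...] generates all 28 non-zero residues.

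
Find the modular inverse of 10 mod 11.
Since 11 is prime, by Fermat 10^(-1) ≡ 10^{9} ≡ 10 mod 11. Verify: 10 × 10 = 100 ≡ 1 mod 11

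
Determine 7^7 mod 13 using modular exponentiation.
By repeated squaring mod 13: 7^{1}≡7, 7^{2}≡10, 7^{4}≡9. Then 7^{7} = 7^{4+2+1} ≡ 9 × 10 × 7 ≡ 6 mod 13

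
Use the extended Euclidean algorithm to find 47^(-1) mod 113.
Extended GCD: 47(-12) + 113(5) = 1. So 47^(-1) ≡ -12 ≡ 101 mod 113. Verify: 47 × 101 = 4747 ≡ 1 mod 113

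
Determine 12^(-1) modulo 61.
Since 61 is prime, by Fermat 12^(-1) ≡ 12^{59} ≡ 56 mod 61. Verify: 12 × 56 = 672 ≡ 1 mod 61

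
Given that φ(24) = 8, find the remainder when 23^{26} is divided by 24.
By Euler: 23^{8} ≡ 1 (mod 24) since gcd(23, 24) = 1. 26 = 3×8 + 2. So 23^{26} ≡ 23^{2} ≡ 1 (mod 24)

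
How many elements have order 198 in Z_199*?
Number of primitive roots mod 199 = φ(p-1) = φ(198) = 60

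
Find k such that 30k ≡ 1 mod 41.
Since 41 is prime, by Fermat 30^(-1) ≡ 30^{39} ≡ 26 mod 41. Verify: 30 × 26 = 780 ≡ 1 mod 41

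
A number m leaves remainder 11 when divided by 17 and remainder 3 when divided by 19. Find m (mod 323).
M = 17 × 19 = 323. M₁ = 19, y₁ ≡ 9 (mod 17). M₂ = 17, y₂ ≡ 9 (mod 19). m = 11×19×9 + 3×17×9 ≡ 79 (mod 323)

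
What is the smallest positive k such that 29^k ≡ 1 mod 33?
Powers of 29 mod 33: 29^1≡29, 29^2≡16, 29^3≡2, 29^4≡25, 29^5≡32, 29^6≡4, 29^7≡17, 29^8≡31, 29^9≡8, 29^10≡1. ord_33(29) = 10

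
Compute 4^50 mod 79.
By repeated squaring mod 79: 4^{1}≡4, 4^{2}≡16, 4^{4}≡19, 4^{8}≡45, 4^{16}≡50, 4^{32}≡51. Then 4^{50} = 4^{32+16+2} ≡ 51 × 50 × 16 ≡ 36 mod 79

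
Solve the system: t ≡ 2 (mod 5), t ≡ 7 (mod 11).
M = 5 × 11 = 55. M₁ = 11, y₁ ≡ 1 (mod 5). M₂ = 5, y₂ ≡ 9 (mod 11). t = 2×11×1 + 7×5×9 ≡ 7 (mod 55)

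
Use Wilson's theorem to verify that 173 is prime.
(172)! mod 173 = 172. Since this equals -1 mod 173, Wilson confirms 173 is prime.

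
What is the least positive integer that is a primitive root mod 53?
g = 2. Powers: [2, 4, 8, 16, 32, 11, 22, 44, 35, 17, ...] generates all 52 non-zero residues.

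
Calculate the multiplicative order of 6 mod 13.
Powers of 6 mod 13: 6^1≡6, 6^2≡10, 6^3≡8, 6^4≡9, 6^5≡2, 6^6≡12, 6^7≡7, 6^8≡3, 6^9≡5, 6^10≡4, 6^11≡11, 6^12≡1. Order = 12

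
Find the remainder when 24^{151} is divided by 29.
By Fermat: 24^{28} ≡ 1 (mod 29). 151 = 5×28 + 11. So 24^{151} ≡ 24^{11} ≡ 16 (mod 29)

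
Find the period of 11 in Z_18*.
Powers of 11 mod 18: 11^1≡11, 11^2≡13, 11^3≡17, 11^4≡7, 11^5≡5, 11^6≡1. So the order of 11 is 6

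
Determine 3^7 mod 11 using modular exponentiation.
By repeated squaring mod 11: 3^{1}≡3, 3^{2}≡9, 3^{4}≡4. Then 3^{7} = 3^{4+2+1} ≡ 4 × 9 × 3 ≡ 9 mod 11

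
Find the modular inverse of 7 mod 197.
Since 197 is prime, by Fermat 7^(-1) ≡ 7^{195} ≡ 169 mod 197. Verify: 7 × 169 = 1183 ≡ 1 mod 197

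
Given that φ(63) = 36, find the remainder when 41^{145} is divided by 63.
By Euler: 41^{36} ≡ 1 mod 63 since gcd(41, 63) = 1. 145 = 4×36 + 1. So 41^{145} ≡ 41^{1} ≡ 41 mod 63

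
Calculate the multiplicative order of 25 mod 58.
Powers of 25 mod 58: 25^1≡25, 25^2≡45, 25^3≡23, 25^4≡53, 25^5≡49, 25^6≡7, 25^7≡1. Order = 7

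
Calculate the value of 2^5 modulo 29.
By repeated squaring (mod 29): 2^{1}≡2, 2^{2}≡4, 2^{4}≡16. Then 2^{5} = 2^{4+1} ≡ 16 × 2 ≡ 3 (mod 29)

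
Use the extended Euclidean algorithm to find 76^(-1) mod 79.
Extended GCD: 76(26) + 79(-25) = 1. So 76^(-1) ≡ 26 mod 79. Verify: 76 × 26 = 1976 ≡ 1 mod 79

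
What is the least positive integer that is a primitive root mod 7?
g = 3. Powers: [3, 2, 6, 4, 5, 1] generates all 6 non-zero residues.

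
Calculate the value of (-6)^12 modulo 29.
By repeated squaring mod 29: (-6)^{1}≡23, (-6)^{2}≡7, (-6)^{4}≡20, (-6)^{8}≡23. Then (-6)^{12} = (-6)^{8+4} ≡ 23 × 20 ≡ 25 mod 29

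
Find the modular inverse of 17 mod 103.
Since 103 is prime, by Fermat 17^(-1) ≡ 17^{101} ≡ 97 (mod 103). Verify: 17 × 97 = 1649 ≡ 1 (mod 103)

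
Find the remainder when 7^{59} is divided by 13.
By Fermat: 7^{12} ≡ 1 (mod 13). 59 = 4×12 + 11. So 7^{59} ≡ 7^{11} ≡ 2 (mod 13)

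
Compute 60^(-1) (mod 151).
Since 151 is prime, by Fermat 60^(-1) ≡ 60^{149} ≡ 73 (mod 151). Verify: 60 × 73 = 4380 ≡ 1 (mod 151)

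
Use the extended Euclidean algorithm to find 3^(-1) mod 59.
Extended GCD: 3(20) + 59(-1) = 1. So 3^(-1) ≡ 20 mod 59. Verify: 3 × 20 = 60 ≡ 1 mod 59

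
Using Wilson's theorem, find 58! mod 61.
(60)! = (58)! × (59) × (60) ≡ -1 (mod 61). So (58)! ≡ -1 × [(60)(59)]^(-1) ≡ 30 (mod 61)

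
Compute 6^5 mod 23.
By repeated squaring mod 23: 6^{1}≡6, 6^{2}≡13, 6^{4}≡8. Then 6^{5} = 6^{4+1} ≡ 8 × 6 ≡ 2 mod 23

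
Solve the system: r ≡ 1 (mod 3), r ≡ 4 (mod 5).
M = 3 × 5 = 15. M₁ = 5, y₁ ≡ 2 (mod 3). M₂ = 3, y₂ ≡ 2 (mod 5). r = 1×5×2 + 4×3×2 ≡ 4 (mod 15)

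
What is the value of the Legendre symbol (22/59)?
(22/59) = 22^{29} mod 59 = 1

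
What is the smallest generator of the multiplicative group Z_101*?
g = 2. Powers: [2, 4, 8, 16, 32, 64, 27, 54, 7, ...] generates all 100 non-zero residues.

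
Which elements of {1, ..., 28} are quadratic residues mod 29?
Squares in Z_29*: {1, 4, 5, 6, 7, 9, 13, 16, 20, 22, 23, 24, 25, 28}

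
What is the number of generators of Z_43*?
Number of primitive roots mod 43 = φ(p-1) = φ(42) = 12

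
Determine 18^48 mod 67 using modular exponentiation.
By repeated squaring mod 67: 18^{1}≡18, 18^{2}≡56, 18^{4}≡54, 18^{8}≡35, 18^{16}≡19, 18^{32}≡26. Then 18^{48} = 18^{32+16} ≡ 26 × 19 ≡ 25 mod 67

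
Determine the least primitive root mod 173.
g = 2. Powers: [2, 4, 8, 16, 32, 64, ...] generates all 172 non-zero residues.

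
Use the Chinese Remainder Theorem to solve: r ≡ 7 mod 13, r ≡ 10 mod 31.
M = 13 × 31 = 403. M₁ = 31, y₁ ≡ 8 mod 13. M₂ = 13, y₂ ≡ 12 mod 31. r = 7×31×8 + 10×13×12 ≡ 72 mod 403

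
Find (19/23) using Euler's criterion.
(19/23) = 19^{11} mod 23 = -1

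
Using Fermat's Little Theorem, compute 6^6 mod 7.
By Fermat's Little Theorem, 6^{6} ≡ 1 (mod 7) since 7 is prime and gcd(6, 7) = 1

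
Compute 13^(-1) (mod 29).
Since 29 is prime, by Fermat 13^(-1) ≡ 13^{27} ≡ 9 (mod 29). Verify: 13 × 9 = 117 ≡ 1 (mod 29)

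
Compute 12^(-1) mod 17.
Since 17 is prime, by Fermat 12^(-1) ≡ 12^{15} ≡ 10 mod 17. Verify: 12 × 10 = 120 ≡ 1 mod 17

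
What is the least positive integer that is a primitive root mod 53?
g = 2. For each prime q|52: 2^{26}≡52, 2^{4}≡16, none ≡ 1, so ord_53(2) = 52 and 2 is a primitive root.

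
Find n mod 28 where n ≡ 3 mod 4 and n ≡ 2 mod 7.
M = 4 × 7 = 28. M₁ = 7, y₁ ≡ 3 mod 4. M₂ = 4, y₂ ≡ 2 mod 7. n = 3×7×3 + 2×4×2 ≡ 23 mod 28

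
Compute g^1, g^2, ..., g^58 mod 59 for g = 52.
52^1, 52^2, ..., 52^{58} mod 59: [52, 49, 11, 41, 8, 3, 38, 29, 33, 5, 24, 9, 55, 28, 40, 15, 13, 27, 47, 25, 2, 45, 39, 22, 23, 16, 6, 17, 58, 7, 10, 48, 18, 51, 56, 21, 30, 26, 54, 35, 50, 4, 31, 19, 44, 46, 32, 12, 34, 57, 14, 20, 37, 36, 43, 53, 42, 1]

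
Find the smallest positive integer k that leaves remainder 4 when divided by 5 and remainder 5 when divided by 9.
M = 5 × 9 = 45. M₁ = 9, y₁ ≡ 4 (mod 5). M₂ = 5, y₂ ≡ 2 (mod 9). k = 4×9×4 + 5×5×2 ≡ 14 (mod 45)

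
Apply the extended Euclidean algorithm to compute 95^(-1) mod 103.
Extended GCD: 95(-13) + 103(12) = 1. So 95^(-1) ≡ -13 ≡ 90 (mod 103). Verify: 95 × 90 = 8550 ≡ 1 (mod 103)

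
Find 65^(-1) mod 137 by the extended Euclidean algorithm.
Extended GCD: 65(-59) + 137(28) = 1. So 65^(-1) ≡ -59 ≡ 78 mod 137. Verify: 65 × 78 = 5070 ≡ 1 mod 137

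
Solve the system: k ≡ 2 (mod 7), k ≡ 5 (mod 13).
M = 7 × 13 = 91. M₁ = 13, y₁ ≡ 6 (mod 7). M₂ = 7, y₂ ≡ 2 (mod 13). k = 2×13×6 + 5×7×2 ≡ 44 (mod 91)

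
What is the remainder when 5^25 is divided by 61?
By repeated squaring (mod 61): 5^{1}≡5, 5^{2}≡25, 5^{4}≡15, 5^{8}≡42, 5^{16}≡56. Then 5^{25} = 5^{16+8+1} ≡ 56 × 42 × 5 ≡ 48 (mod 61)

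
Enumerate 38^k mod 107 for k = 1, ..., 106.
38^1, 38^2, ..., 38^{106} mod 107: [38, 53, 88, 27, 63, 40, 22, 87, 96, 10, 59, 102, 24, 56, 95, 79, 6, 14, 104, 100, 55, 57, 26, 25, 94, 41, 60, 33, 77, 37, 15, 35, 46, 36, 84, 89, 65, 9, 21, 49, 43, 29, 32, 39, 91, 34, 8, 90, 103, 62, 2, 76, 106, 69, 54, 19, 80, 44, 67, 85, 20, 11, 97, 48, 5, 83, 51, 12, 28, 101, 93, 3, 7, 52, 50, 81, 82, 13, 66, 47, 74, 30, 70, 92, 72, 61, 71, 23, 18, 42, 98, 86, 58, 64, 78, 75, 68, 16, 73, 99, 17, 4, 45, 105, 31, 1]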